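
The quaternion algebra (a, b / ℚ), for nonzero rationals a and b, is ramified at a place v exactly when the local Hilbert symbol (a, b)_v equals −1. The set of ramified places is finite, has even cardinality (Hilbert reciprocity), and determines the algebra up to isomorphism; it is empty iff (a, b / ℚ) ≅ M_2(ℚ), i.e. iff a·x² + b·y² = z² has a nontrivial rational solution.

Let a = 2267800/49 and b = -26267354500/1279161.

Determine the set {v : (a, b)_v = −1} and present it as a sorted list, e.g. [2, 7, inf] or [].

(a, b) ≡ (22678, -3145) mod (ℚ^×)²; places V = {2, 3, 5, 7, 13, 17, 23, 29, 37, ∞}.
(a,b)_2: α=3, β=2; u≡3, v≡7 (mod 8); ε(u)ε(v)=1·1, αω(v)=3·0, βω(u)=2·1; sum ≡ 1  ⇒  -1.
(a,b)_3: α=0, u≡1; β=-2, v≡2 (mod 3); (1|3)=+1, (2|3)=-1; sign (−1)^0·+1^-2·-1^0 = +1.
(a,b)_∞: sgn(22678)=+, sgn(-3145)=−, so +1.
(a,b)_37: α=0, u≡12; β=1, v≡34 (mod 37); (12|37)=+1, (34|37)=+1; sign (−1)^0·+1^1·+1^0 = +1.
(a,b)_23: α=1, u≡15; β=0, v≡1 (mod 23); (15|23)=-1, (1|23)=+1; sign (−1)^0·-1^0·+1^1 = +1.
(a,b)_7: α=-2, u≡3; β=0, v≡6 (mod 7); (3|7)=-1, (6|7)=-1; sign (−1)^0·-1^0·-1^-2 = +1.
(a,b)_17: α=1, u≡8; β=5, v≡1 (mod 17); (8|17)=+1, (1|17)=+1; sign (−1)^0·+1^5·+1^1 = +1.
(a,b)_5: α=2, u≡3; β=3, v≡4 (mod 5); (3|5)=-1, (4|5)=+1; sign (−1)^0·-1^3·+1^2 = -1.
(a,b)_13: α=0, u≡8; β=-2, v≡1 (mod 13); (8|13)=-1, (1|13)=+1; sign (−1)^0·-1^-2·+1^0 = +1.
(a,b)_29: α=1, u≡24; β=-2, v≡16 (mod 29); (24|29)=+1, (16|29)=+1; sign (−1)^0·+1^-2·+1^1 = +1.
|Ram(22678, -3145)| = 2, even; anisotropic at {2, 5}.

[2, 5]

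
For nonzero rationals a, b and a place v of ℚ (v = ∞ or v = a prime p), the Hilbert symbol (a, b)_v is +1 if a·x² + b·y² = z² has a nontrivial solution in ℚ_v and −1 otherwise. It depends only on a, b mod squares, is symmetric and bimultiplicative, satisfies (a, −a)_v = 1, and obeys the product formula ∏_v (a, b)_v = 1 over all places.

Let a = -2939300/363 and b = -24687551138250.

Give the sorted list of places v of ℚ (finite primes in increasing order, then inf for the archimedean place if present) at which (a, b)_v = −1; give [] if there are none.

[2, 13, 17, inf]

Mod squares: a ≡ -88179, b ≡ -2730. Check v ∈ {∞, 2, 3, 5, 7, 11, 13, 17, 19}.
v=19: a=19^1·(≡18), b=19^2·(≡4) mod 19; (18|19)=-1, (4|19)=+1; (−1)^{1·2·9}·(-1)^2·(+1)^1 = +1.
v=∞: -88179 < 0 and -2730 < 0  ⇒  (a,b)_∞ = -1.
v=13: a=13^1·(≡4), b=13^3·(≡7) mod 13; (4|13)=+1, (7|13)=-1; (−1)^{1·3·6}·(+1)^3·(-1)^1 = -1.
v=7: a=7^1·(≡5), b=7^3·(≡1) mod 7; (5|7)=-1, (1|7)=+1; (−1)^{1·3·3}·(-1)^3·(+1)^1 = +1.
v=2: v_2(a)=2, v_2(b)=1; units ≡ 5, 3 (mod 8); ε·ε+αω+βω = 0·1+2·1+1·1 ≡ 1  ⇒  (a,b)_2 = -1.
v=5: a=5^2·(≡1), b=5^3·(≡4) mod 5; (1|5)=+1, (4|5)=+1; (−1)^{2·3·2}·(+1)^3·(+1)^2 = +1.
v=3: a=3^-1·(≡1), b=3^1·(≡2) mod 3; (1|3)=+1, (2|3)=-1; (−1)^{-1·1·1}·(+1)^1·(-1)^-1 = +1.
v=17: a=17^1·(≡4), b=17^0·(≡12) mod 17; (4|17)=+1, (12|17)=-1; (−1)^{1·0·8}·(+1)^0·(-1)^1 = -1.
v=11: a=11^-2·(≡7), b=11^2·(≡9) mod 11; (7|11)=-1, (9|11)=+1; (−1)^{-2·2·5}·(-1)^2·(+1)^-2 = +1.
(-88179, -2730 / ℚ) ramifies at {2, 13, 17, ∞}: a division algebra.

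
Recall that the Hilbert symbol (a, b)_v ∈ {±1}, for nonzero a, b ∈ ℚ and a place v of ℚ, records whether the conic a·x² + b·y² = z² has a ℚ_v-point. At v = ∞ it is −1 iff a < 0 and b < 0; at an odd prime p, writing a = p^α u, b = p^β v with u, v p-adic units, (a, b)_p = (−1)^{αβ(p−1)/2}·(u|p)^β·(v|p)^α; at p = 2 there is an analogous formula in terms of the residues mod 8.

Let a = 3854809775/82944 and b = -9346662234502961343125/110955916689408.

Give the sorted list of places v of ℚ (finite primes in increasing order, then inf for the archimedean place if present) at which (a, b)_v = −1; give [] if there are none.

Mod squares: a ≡ 551, b ≡ -4403. Check v ∈ {∞, 2, 3, 5, 7, 17, 19, 23, 29, 37}.
v=19: a=19^1·(≡3), b=19^2·(≡6) mod 19; (3|19)=-1, (6|19)=+1; (−1)^{1·2·9}·(-1)^2·(+1)^1 = +1.
v=7: a=7^0·(≡5), b=7^-1·(≡4) mod 7; (5|7)=-1, (4|7)=+1; (−1)^{0·-1·3}·(-1)^-1·(+1)^0 = -1.
v=23: a=23^4·(≡15), b=23^8·(≡8) mod 23; (15|23)=-1, (8|23)=+1; (−1)^{4·8·11}·(-1)^8·(+1)^4 = +1.
v=37: a=37^0·(≡26), b=37^1·(≡24) mod 37; (26|37)=+1, (24|37)=-1; (−1)^{0·1·18}·(+1)^1·(-1)^0 = +1.
v=5: a=5^2·(≡4), b=5^4·(≡2) mod 5; (4|5)=+1, (2|5)=-1; (−1)^{2·4·2}·(+1)^4·(-1)^2 = +1.
v=17: a=17^0·(≡3), b=17^1·(≡2) mod 17; (3|17)=-1, (2|17)=+1; (−1)^{0·1·8}·(-1)^1·(+1)^0 = -1.
v=∞: 551 > 0 and -4403 < 0  ⇒  (a,b)_∞ = +1.
v=2: v_2(a)=-10, v_2(b)=-28; units ≡ 7, 5 (mod 8); ε·ε+αω+βω = 1·0+-10·1+-28·0 ≡ 0  ⇒  (a,b)_2 = +1.
v=3: a=3^-4·(≡2), b=3^-10·(≡1) mod 3; (2|3)=-1, (1|3)=+1; (−1)^{-4·-10·1}·(-1)^-10·(+1)^-4 = +1.
v=29: a=29^1·(≡26), b=29^2·(≡13) mod 29; (26|29)=-1, (13|29)=+1; (−1)^{1·2·14}·(-1)^2·(+1)^1 = +1.
|Ram(551, -4403)| = 2, even; anisotropic at {7, 17}.

[7, 17]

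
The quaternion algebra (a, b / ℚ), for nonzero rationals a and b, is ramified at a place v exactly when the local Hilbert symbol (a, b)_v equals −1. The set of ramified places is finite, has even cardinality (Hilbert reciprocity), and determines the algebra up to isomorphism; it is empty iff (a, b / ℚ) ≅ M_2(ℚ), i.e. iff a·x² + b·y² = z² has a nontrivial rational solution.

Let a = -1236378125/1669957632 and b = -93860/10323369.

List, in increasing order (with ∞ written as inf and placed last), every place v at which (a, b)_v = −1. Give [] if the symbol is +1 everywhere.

[2, inf]

(a, b) ≡ (-10, -65) mod (ℚ^×)²; places V = {2, 3, 5, 7, 13, 17, 19, 37, 43, ∞}.
(a,b)_5: α=5, u≡2; β=1, v≡2 (mod 5); (2|5)=-1, (2|5)=-1; sign (−1)^0·-1^1·-1^5 = +1.
(a,b)_13: α=0, u≡1; β=1, v≡2 (mod 13); (1|13)=+1, (2|13)=-1; sign (−1)^0·+1^1·-1^0 = +1.
(a,b)_3: α=-2, u≡2; β=-6, v≡1 (mod 3); (2|3)=-1, (1|3)=+1; sign (−1)^0·-1^-6·+1^-2 = +1.
(a,b)_43: α=-2, u≡7; β=0, v≡35 (mod 43); (7|43)=-1, (35|43)=+1; sign (−1)^0·-1^0·+1^-2 = +1.
(a,b)_37: α=2, u≡4; β=0, v≡28 (mod 37); (4|37)=+1, (28|37)=+1; sign (−1)^0·+1^0·+1^2 = +1.
(a,b)_∞: sgn(-10)=−, sgn(-65)=−, so -1.
(a,b)_2: α=-11, β=2; u≡3, v≡7 (mod 8); ε(u)ε(v)=1·1, αω(v)=-11·0, βω(u)=2·1; sum ≡ 1  ⇒  -1.
(a,b)_17: α=2, u≡12; β=-2, v≡12 (mod 17); (12|17)=-1, (12|17)=-1; sign (−1)^0·-1^-2·-1^2 = +1.
(a,b)_7: α=-2, u≡4; β=-2, v≡5 (mod 7); (4|7)=+1, (5|7)=-1; sign (−1)^0·+1^-2·-1^-2 = +1.
(a,b)_19: α=0, u≡17; β=2, v≡11 (mod 19); (17|19)=+1, (11|19)=+1; sign (−1)^0·+1^2·+1^0 = +1.
(-10, -65 / ℚ) ramifies at {2, ∞}: a division algebra.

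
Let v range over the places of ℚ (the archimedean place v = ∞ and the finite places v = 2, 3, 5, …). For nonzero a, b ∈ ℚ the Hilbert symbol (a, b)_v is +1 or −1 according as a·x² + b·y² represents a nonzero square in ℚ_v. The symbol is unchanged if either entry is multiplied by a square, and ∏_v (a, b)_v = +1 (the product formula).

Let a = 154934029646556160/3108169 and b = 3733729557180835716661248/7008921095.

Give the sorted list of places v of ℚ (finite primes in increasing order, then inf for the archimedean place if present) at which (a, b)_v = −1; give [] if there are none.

[19, 41]

Mod squares: a ≡ 7315, b ≡ 255227665. Check v ∈ {∞, 2, 3, 5, 7, 11, 13, 19, 23, 37, 41, 43}.
v=5: a=5^1·(≡3), b=5^-1·(≡2) mod 5; (3|5)=-1, (2|5)=-1; (−1)^{1·-1·2}·(-1)^-1·(-1)^1 = +1.
v=∞: 7315 > 0 and 255227665 > 0  ⇒  (a,b)_∞ = +1.
v=23: a=23^2·(≡6), b=23^3·(≡14) mod 23; (6|23)=+1, (14|23)=-1; (−1)^{2·3·11}·(+1)^3·(-1)^2 = +1.
v=11: a=11^1·(≡9), b=11^-1·(≡10) mod 11; (9|11)=+1, (10|11)=-1; (−1)^{1·-1·5}·(+1)^-1·(-1)^1 = +1.
v=37: a=37^2·(≡4), b=37^3·(≡24) mod 37; (4|37)=+1, (24|37)=-1; (−1)^{2·3·18}·(+1)^3·(-1)^2 = +1.
v=13: a=13^4·(≡10), b=13^6·(≡1) mod 13; (10|13)=+1, (1|13)=+1; (−1)^{4·6·6}·(+1)^6·(+1)^4 = +1.
v=19: a=19^1·(≡17), b=19^1·(≡5) mod 19; (17|19)=+1, (5|19)=+1; (−1)^{1·1·9}·(+1)^1·(+1)^1 = -1.
v=41: a=41^-2·(≡35), b=41^-3·(≡13) mod 41; (35|41)=-1, (13|41)=-1; (−1)^{-2·-3·20}·(-1)^-3·(-1)^-2 = -1.
v=7: a=7^1·(≡1), b=7^1·(≡5) mod 7; (1|7)=+1, (5|7)=-1; (−1)^{1·1·3}·(+1)^1·(-1)^1 = +1.
v=43: a=43^-2·(≡20), b=43^-2·(≡6) mod 43; (20|43)=-1, (6|43)=+1; (−1)^{-2·-2·21}·(-1)^-2·(+1)^-2 = +1.
v=2: v_2(a)=10, v_2(b)=20; units ≡ 3, 1 (mod 8); ε·ε+αω+βω = 1·0+10·0+20·1 ≡ 0  ⇒  (a,b)_2 = +1.
v=3: a=3^0·(≡1), b=3^2·(≡1) mod 3; (1|3)=+1, (1|3)=+1; (−1)^{0·2·1}·(+1)^2·(+1)^0 = +1.
Ram(7315, 255227665) = {19, 41}; no ℚ_19-point on the conic.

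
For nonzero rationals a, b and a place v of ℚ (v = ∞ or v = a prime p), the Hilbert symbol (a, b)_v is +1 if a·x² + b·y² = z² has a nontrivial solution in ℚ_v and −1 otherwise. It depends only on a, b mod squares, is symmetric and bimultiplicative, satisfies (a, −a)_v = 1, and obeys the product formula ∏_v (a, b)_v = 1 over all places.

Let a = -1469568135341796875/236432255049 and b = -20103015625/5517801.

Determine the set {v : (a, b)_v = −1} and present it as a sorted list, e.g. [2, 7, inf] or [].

Mod squares: a ≡ -11, b ≡ -217. Check v ∈ {∞, 2, 3, 5, 7, 11, 23, 29, 31}.
v=31: a=31^2·(≡20), b=31^1·(≡21) mod 31; (20|31)=+1, (21|31)=-1; (−1)^{2·1·15}·(+1)^1·(-1)^2 = +1.
v=29: a=29^-2·(≡8), b=29^-2·(≡11) mod 29; (8|29)=-1, (11|29)=-1; (−1)^{-2·-2·14}·(-1)^-2·(-1)^-2 = +1.
v=7: a=7^6·(≡6), b=7^3·(≡4) mod 7; (6|7)=-1, (4|7)=+1; (−1)^{6·3·3}·(-1)^3·(+1)^6 = -1.
v=∞: -11 < 0 and -217 < 0  ⇒  (a,b)_∞ = -1.
v=2: v_2(a)=0, v_2(b)=0; units ≡ 5, 7 (mod 8); ε·ε+αω+βω = 0·1+0·0+0·1 ≡ 0  ⇒  (a,b)_2 = +1.
v=5: a=5^10·(≡4), b=5^6·(≡2) mod 5; (4|5)=+1, (2|5)=-1; (−1)^{10·6·2}·(+1)^6·(-1)^10 = +1.
v=11: a=11^3·(≡6), b=11^2·(≡3) mod 11; (6|11)=-1, (3|11)=+1; (−1)^{3·2·5}·(-1)^2·(+1)^3 = +1.
v=23: a=23^-2·(≡18), b=23^0·(≡1) mod 23; (18|23)=+1, (1|23)=+1; (−1)^{-2·0·11}·(+1)^0·(+1)^-2 = +1.
v=3: a=3^-12·(≡1), b=3^-8·(≡2) mod 3; (1|3)=+1, (2|3)=-1; (−1)^{-12·-8·1}·(+1)^-8·(-1)^-12 = +1.
|Ram(-11, -217)| = 2, even; anisotropic at {7, ∞}.

[7, inf]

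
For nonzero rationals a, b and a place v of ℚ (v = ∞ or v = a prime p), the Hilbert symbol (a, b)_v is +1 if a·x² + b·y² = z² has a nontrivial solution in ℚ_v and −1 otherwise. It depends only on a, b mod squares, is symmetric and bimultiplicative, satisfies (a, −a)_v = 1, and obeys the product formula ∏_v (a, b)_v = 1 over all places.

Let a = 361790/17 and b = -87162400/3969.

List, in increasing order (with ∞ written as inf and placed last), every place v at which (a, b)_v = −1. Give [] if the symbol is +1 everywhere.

[2, 13, 17, 23]

(a, b) ≡ (50830, -754) mod (ℚ^×)²; places V = {2, 3, 5, 7, 11, 13, 17, 23, 29, ∞}.
(a,b)_3: α=0, u≡1; β=-4, v≡2 (mod 3); (1|3)=+1, (2|3)=-1; sign (−1)^0·+1^-4·-1^0 = +1.
(a,b)_23: α=1, u≡8; β=0, v≡22 (mod 23); (8|23)=+1, (22|23)=-1; sign (−1)^0·+1^0·-1^1 = -1.
(a,b)_29: α=0, u≡6; β=1, v≡10 (mod 29); (6|29)=+1, (10|29)=-1; sign (−1)^0·+1^1·-1^0 = +1.
(a,b)_∞: sgn(50830)=+, sgn(-754)=−, so +1.
(a,b)_7: α=0, u≡3; β=-2, v≡1 (mod 7); (3|7)=-1, (1|7)=+1; sign (−1)^0·-1^-2·+1^0 = +1.
(a,b)_2: α=1, β=5; u≡7, v≡7 (mod 8); ε(u)ε(v)=1·1, αω(v)=1·0, βω(u)=5·0; sum ≡ 1  ⇒  -1.
(a,b)_13: α=1, u≡9; β=1, v≡7 (mod 13); (9|13)=+1, (7|13)=-1; sign (−1)^0·+1^1·-1^1 = -1.
(a,b)_11: α=2, u≡7; β=0, v≡3 (mod 11); (7|11)=-1, (3|11)=+1; sign (−1)^0·-1^0·+1^2 = +1.
(a,b)_17: α=-1, u≡13; β=2, v≡6 (mod 17); (13|17)=+1, (6|17)=-1; sign (−1)^0·+1^2·-1^-1 = -1.
(a,b)_5: α=1, u≡4; β=2, v≡1 (mod 5); (4|5)=+1, (1|5)=+1; sign (−1)^0·+1^2·+1^1 = +1.
|Ram(50830, -754)| = 4, even; anisotropic at {2, 13, 17, 23}.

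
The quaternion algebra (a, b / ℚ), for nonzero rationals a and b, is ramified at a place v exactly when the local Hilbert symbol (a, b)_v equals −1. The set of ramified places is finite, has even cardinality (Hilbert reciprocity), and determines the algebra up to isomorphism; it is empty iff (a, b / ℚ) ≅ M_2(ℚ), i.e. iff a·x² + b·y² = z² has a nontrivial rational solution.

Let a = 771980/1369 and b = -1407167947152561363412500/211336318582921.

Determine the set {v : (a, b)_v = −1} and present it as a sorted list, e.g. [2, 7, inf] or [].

[2, 5, 11, 29]

Mod squares: a ≡ 1595, b ≡ -1885. Check v ∈ {∞, 2, 3, 5, 7, 11, 13, 29, 37, 41}.
v=5: a=5^1·(≡4), b=5^5·(≡3) mod 5; (4|5)=+1, (3|5)=-1; (−1)^{1·5·2}·(+1)^5·(-1)^1 = -1.
v=∞: 1595 > 0 and -1885 < 0  ⇒  (a,b)_∞ = +1.
v=7: a=7^0·(≡5), b=7^-2·(≡3) mod 7; (5|7)=-1, (3|7)=-1; (−1)^{0·-2·3}·(-1)^-2·(-1)^0 = +1.
v=37: a=37^-2·(≡12), b=37^-6·(≡6) mod 37; (12|37)=+1, (6|37)=-1; (−1)^{-2·-6·18}·(+1)^-6·(-1)^-2 = +1.
v=29: a=29^1·(≡19), b=29^3·(≡4) mod 29; (19|29)=-1, (4|29)=+1; (−1)^{1·3·14}·(-1)^3·(+1)^1 = -1.
v=13: a=13^0·(≡10), b=13^3·(≡2) mod 13; (10|13)=+1, (2|13)=-1; (−1)^{0·3·6}·(+1)^3·(-1)^0 = +1.
v=2: v_2(a)=2, v_2(b)=2; units ≡ 3, 3 (mod 8); ε·ε+αω+βω = 1·1+2·1+2·1 ≡ 1  ⇒  (a,b)_2 = -1.
v=11: a=11^3·(≡6), b=11^10·(≡2) mod 11; (6|11)=-1, (2|11)=-1; (−1)^{3·10·5}·(-1)^10·(-1)^3 = -1.
v=41: a=41^0·(≡2), b=41^-2·(≡23) mod 41; (2|41)=+1, (23|41)=+1; (−1)^{0·-2·20}·(+1)^-2·(+1)^0 = +1.
v=3: a=3^0·(≡2), b=3^4·(≡2) mod 3; (2|3)=-1, (2|3)=-1; (−1)^{0·4·1}·(-1)^4·(-1)^0 = +1.
(1595, -1885 / ℚ) ramifies at {2, 5, 11, 29}: a division algebra.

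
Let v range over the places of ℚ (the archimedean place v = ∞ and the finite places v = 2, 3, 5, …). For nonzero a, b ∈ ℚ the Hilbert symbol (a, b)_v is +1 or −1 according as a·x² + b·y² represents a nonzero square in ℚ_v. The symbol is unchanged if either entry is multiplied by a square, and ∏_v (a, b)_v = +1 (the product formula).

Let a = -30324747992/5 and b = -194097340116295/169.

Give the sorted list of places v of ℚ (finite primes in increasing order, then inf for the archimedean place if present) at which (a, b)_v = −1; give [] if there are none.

[5, 11, 23, inf]

Mod squares: a ≡ -17710, b ≡ -15295. Check v ∈ {∞, 2, 5, 7, 11, 13, 19, 23}.
v=2: v_2(a)=3, v_2(b)=0; units ≡ 1, 1 (mod 8); ε·ε+αω+βω = 0·0+3·0+0·0 ≡ 0  ⇒  (a,b)_2 = +1.
v=13: a=13^0·(≡4), b=13^-2·(≡8) mod 13; (4|13)=+1, (8|13)=-1; (−1)^{0·-2·6}·(+1)^-2·(-1)^0 = +1.
v=11: a=11^3·(≡2), b=11^4·(≡2) mod 11; (2|11)=-1, (2|11)=-1; (−1)^{3·4·5}·(-1)^4·(-1)^3 = -1.
v=7: a=7^3·(≡4), b=7^5·(≡5) mod 7; (4|7)=+1, (5|7)=-1; (−1)^{3·5·3}·(+1)^5·(-1)^3 = +1.
v=5: a=5^-1·(≡3), b=5^1·(≡4) mod 5; (3|5)=-1, (4|5)=+1; (−1)^{-1·1·2}·(-1)^1·(+1)^-1 = -1.
v=19: a=19^2·(≡5), b=19^3·(≡13) mod 19; (5|19)=+1, (13|19)=-1; (−1)^{2·3·9}·(+1)^3·(-1)^2 = +1.
v=23: a=23^1·(≡12), b=23^1·(≡8) mod 23; (12|23)=+1, (8|23)=+1; (−1)^{1·1·11}·(+1)^1·(+1)^1 = -1.
v=∞: -17710 < 0 and -15295 < 0  ⇒  (a,b)_∞ = -1.
(-17710, -15295 / ℚ) ramifies at {5, 11, 23, ∞}: a division algebra.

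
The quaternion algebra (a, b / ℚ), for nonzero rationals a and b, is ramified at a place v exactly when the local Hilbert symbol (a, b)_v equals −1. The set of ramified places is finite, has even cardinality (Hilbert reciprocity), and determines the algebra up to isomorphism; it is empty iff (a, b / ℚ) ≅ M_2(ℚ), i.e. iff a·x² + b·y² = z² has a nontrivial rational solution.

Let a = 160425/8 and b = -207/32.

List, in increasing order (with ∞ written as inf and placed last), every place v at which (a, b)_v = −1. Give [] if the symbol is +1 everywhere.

[]

(a, b) ≡ (1426, -46) mod (ℚ^×)²; places V = {2, 3, 5, 23, 31, ∞}.
(a,b)_∞: sgn(1426)=+, sgn(-46)=−, so +1.
(a,b)_23: α=1, u≡18; β=1, v≡22 (mod 23); (18|23)=+1, (22|23)=-1; sign (−1)^1·+1^1·-1^1 = +1.
(a,b)_31: α=1, u≡23; β=0, v≡10 (mod 31); (23|31)=-1, (10|31)=+1; sign (−1)^0·-1^0·+1^1 = +1.
(a,b)_2: α=-3, β=-5; u≡1, v≡1 (mod 8); ε(u)ε(v)=0·0, αω(v)=-3·0, βω(u)=-5·0; sum ≡ 0  ⇒  +1.
(a,b)_5: α=2, u≡4; β=0, v≡4 (mod 5); (4|5)=+1, (4|5)=+1; sign (−1)^0·+1^0·+1^2 = +1.
(a,b)_3: α=2, u≡1; β=2, v≡2 (mod 3); (1|3)=+1, (2|3)=-1; sign (−1)^0·+1^2·-1^2 = +1.
Every local symbol is +1, so the conic 1426·x² + -46·y² = z² has ℚ_v-points for all v and hence a ℚ-point; (a, b / ℚ) ≅ M_2(ℚ).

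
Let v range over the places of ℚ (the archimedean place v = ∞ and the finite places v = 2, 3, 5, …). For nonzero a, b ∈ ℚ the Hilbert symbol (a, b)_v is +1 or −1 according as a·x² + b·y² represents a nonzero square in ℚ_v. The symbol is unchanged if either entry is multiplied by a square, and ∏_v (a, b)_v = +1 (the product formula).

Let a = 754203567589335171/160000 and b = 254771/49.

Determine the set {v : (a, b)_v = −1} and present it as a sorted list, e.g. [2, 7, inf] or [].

Mod squares: a ≡ 1771, b ≡ 254771. Check v ∈ {∞, 2, 3, 5, 7, 11, 19, 23, 53}.
v=5: a=5^-4·(≡1), b=5^0·(≡4) mod 5; (1|5)=+1, (4|5)=+1; (−1)^{-4·0·2}·(+1)^0·(+1)^-4 = +1.
v=19: a=19^2·(≡11), b=19^1·(≡3) mod 19; (11|19)=+1, (3|19)=-1; (−1)^{2·1·9}·(+1)^1·(-1)^2 = +1.
v=7: a=7^1·(≡2), b=7^-2·(≡6) mod 7; (2|7)=+1, (6|7)=-1; (−1)^{1·-2·3}·(+1)^-2·(-1)^1 = -1.
v=23: a=23^3·(≡2), b=23^1·(≡20) mod 23; (2|23)=+1, (20|23)=-1; (−1)^{3·1·11}·(+1)^1·(-1)^3 = +1.
v=∞: 1771 > 0 and 254771 > 0  ⇒  (a,b)_∞ = +1.
v=3: a=3^8·(≡1), b=3^0·(≡2) mod 3; (1|3)=+1, (2|3)=-1; (−1)^{8·0·1}·(+1)^0·(-1)^8 = +1.
v=2: v_2(a)=-8, v_2(b)=0; units ≡ 3, 3 (mod 8); ε·ε+αω+βω = 1·1+-8·1+0·1 ≡ 1  ⇒  (a,b)_2 = -1.
v=11: a=11^3·(≡10), b=11^1·(≡10) mod 11; (10|11)=-1, (10|11)=-1; (−1)^{3·1·5}·(-1)^1·(-1)^3 = -1.
v=53: a=53^2·(≡22), b=53^1·(≡4) mod 53; (22|53)=-1, (4|53)=+1; (−1)^{2·1·26}·(-1)^1·(+1)^2 = -1.
Ram(1771, 254771) = {2, 7, 11, 53}; no ℚ_2-point on the conic.

[2, 7, 11, 53]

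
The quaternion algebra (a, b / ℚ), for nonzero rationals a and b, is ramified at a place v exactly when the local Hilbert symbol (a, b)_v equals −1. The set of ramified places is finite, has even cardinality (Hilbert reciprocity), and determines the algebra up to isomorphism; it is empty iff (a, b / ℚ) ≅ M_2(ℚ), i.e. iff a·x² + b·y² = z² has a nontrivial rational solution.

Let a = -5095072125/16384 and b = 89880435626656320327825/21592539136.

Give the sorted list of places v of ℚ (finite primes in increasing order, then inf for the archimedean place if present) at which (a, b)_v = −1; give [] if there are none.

Mod squares: a ≡ -279565, b ≡ 17. Check v ∈ {∞, 2, 3, 5, 7, 11, 13, 17, 19, 23, 41}.
v=23: a=23^1·(≡2), b=23^2·(≡11) mod 23; (2|23)=+1, (11|23)=-1; (−1)^{1·2·11}·(+1)^2·(-1)^1 = -1.
v=∞: -279565 < 0 and 17 > 0  ⇒  (a,b)_∞ = +1.
v=17: a=17^1·(≡10), b=17^3·(≡8) mod 17; (10|17)=-1, (8|17)=+1; (−1)^{1·3·8}·(-1)^3·(+1)^1 = -1.
v=19: a=19^0·(≡7), b=19^2·(≡7) mod 19; (7|19)=+1, (7|19)=+1; (−1)^{0·2·9}·(+1)^2·(+1)^0 = +1.
v=2: v_2(a)=-14, v_2(b)=-18; units ≡ 3, 1 (mod 8); ε·ε+αω+βω = 1·0+-14·0+-18·1 ≡ 0  ⇒  (a,b)_2 = +1.
v=3: a=3^6·(≡2), b=3^8·(≡2) mod 3; (2|3)=-1, (2|3)=-1; (−1)^{6·8·1}·(-1)^8·(-1)^6 = +1.
v=11: a=11^1·(≡2), b=11^2·(≡8) mod 11; (2|11)=-1, (8|11)=-1; (−1)^{1·2·5}·(-1)^2·(-1)^1 = -1.
v=7: a=7^0·(≡1), b=7^-2·(≡3) mod 7; (1|7)=+1, (3|7)=-1; (−1)^{0·-2·3}·(+1)^-2·(-1)^0 = +1.
v=41: a=41^0·(≡38), b=41^-2·(≡7) mod 41; (38|41)=-1, (7|41)=-1; (−1)^{0·-2·20}·(-1)^-2·(-1)^0 = +1.
v=5: a=5^3·(≡2), b=5^2·(≡3) mod 5; (2|5)=-1, (3|5)=-1; (−1)^{3·2·2}·(-1)^2·(-1)^3 = -1.
v=13: a=13^1·(≡4), b=13^6·(≡10) mod 13; (4|13)=+1, (10|13)=+1; (−1)^{1·6·6}·(+1)^6·(+1)^1 = +1.
(-279565, 17 / ℚ) ramifies at {5, 11, 17, 23}: a division algebra.

[5, 11, 17, 23]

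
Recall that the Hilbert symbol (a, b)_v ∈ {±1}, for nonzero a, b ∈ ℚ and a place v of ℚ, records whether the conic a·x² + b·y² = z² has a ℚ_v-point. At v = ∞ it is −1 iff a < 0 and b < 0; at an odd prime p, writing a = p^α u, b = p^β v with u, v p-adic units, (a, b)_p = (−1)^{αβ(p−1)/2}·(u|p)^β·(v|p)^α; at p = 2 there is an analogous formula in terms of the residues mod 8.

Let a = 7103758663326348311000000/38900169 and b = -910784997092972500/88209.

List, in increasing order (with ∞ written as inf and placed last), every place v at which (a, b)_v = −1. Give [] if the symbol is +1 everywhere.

(a, b) ≡ (13647719, -958189) mod (ℚ^×)²; places V = {2, 3, 5, 7, 11, 17, 19, 29, 31, 37, 47, ∞}.
(a,b)_19: α=1, u≡9; β=1, v≡8 (mod 19); (9|19)=+1, (8|19)=-1; sign (−1)^1·+1^1·-1^1 = +1.
(a,b)_11: α=-2, u≡8; β=-2, v≡6 (mod 11); (8|11)=-1, (6|11)=-1; sign (−1)^0·-1^-2·-1^-2 = +1.
(a,b)_2: α=6, β=2; u≡7, v≡3 (mod 8); ε(u)ε(v)=1·1, αω(v)=6·1, βω(u)=2·0; sum ≡ 1  ⇒  -1.
(a,b)_3: α=-8, u≡2; β=-6, v≡2 (mod 3); (2|3)=-1, (2|3)=-1; sign (−1)^0·-1^-6·-1^-8 = +1.
(a,b)_29: α=1, u≡9; β=1, v≡14 (mod 29); (9|29)=+1, (14|29)=-1; sign (−1)^0·+1^1·-1^1 = -1.
(a,b)_7: α=-2, u≡2; β=0, v≡6 (mod 7); (2|7)=+1, (6|7)=-1; sign (−1)^0·+1^0·-1^-2 = +1.
(a,b)_37: α=4, u≡26; β=3, v≡34 (mod 37); (26|37)=+1, (34|37)=+1; sign (−1)^0·+1^3·+1^4 = +1.
(a,b)_31: α=3, u≡2; β=2, v≡12 (mod 31); (2|31)=+1, (12|31)=-1; sign (−1)^0·+1^2·-1^3 = -1.
(a,b)_17: α=3, u≡13; β=2, v≡16 (mod 17); (13|17)=+1, (16|17)=+1; sign (−1)^0·+1^2·+1^3 = +1.
(a,b)_∞: sgn(13647719)=+, sgn(-958189)=−, so +1.
(a,b)_5: α=6, u≡1; β=4, v≡1 (mod 5); (1|5)=+1, (1|5)=+1; sign (−1)^0·+1^4·+1^6 = +1.
(a,b)_47: α=1, u≡44; β=1, v≡29 (mod 47); (44|47)=-1, (29|47)=-1; sign (−1)^1·-1^1·-1^1 = -1.
(13647719, -958189 / ℚ) ramifies at {2, 29, 31, 47}: a division algebra.

[2, 29, 31, 47]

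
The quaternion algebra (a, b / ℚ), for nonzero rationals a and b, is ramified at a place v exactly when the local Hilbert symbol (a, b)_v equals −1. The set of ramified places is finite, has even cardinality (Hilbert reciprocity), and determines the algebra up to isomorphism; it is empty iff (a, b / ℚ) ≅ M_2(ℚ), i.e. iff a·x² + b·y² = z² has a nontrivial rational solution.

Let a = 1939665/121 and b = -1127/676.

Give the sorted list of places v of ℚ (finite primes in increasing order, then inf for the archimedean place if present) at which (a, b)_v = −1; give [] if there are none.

Mod squares: a ≡ 39585, b ≡ -23. Check v ∈ {∞, 2, 3, 5, 7, 11, 13, 23, 29}.
v=11: a=11^-2·(≡2), b=11^0·(≡10) mod 11; (2|11)=-1, (10|11)=-1; (−1)^{-2·0·5}·(-1)^0·(-1)^-2 = +1.
v=29: a=29^1·(≡8), b=29^0·(≡23) mod 29; (8|29)=-1, (23|29)=+1; (−1)^{1·0·14}·(-1)^0·(+1)^1 = +1.
v=3: a=3^1·(≡1), b=3^0·(≡1) mod 3; (1|3)=+1, (1|3)=+1; (−1)^{1·0·1}·(+1)^0·(+1)^1 = +1.
v=13: a=13^1·(≡1), b=13^-2·(≡1) mod 13; (1|13)=+1, (1|13)=+1; (−1)^{1·-2·6}·(+1)^-2·(+1)^1 = +1.
v=7: a=7^3·(≡3), b=7^2·(≡3) mod 7; (3|7)=-1, (3|7)=-1; (−1)^{3·2·3}·(-1)^2·(-1)^3 = -1.
v=23: a=23^0·(≡1), b=23^1·(≡15) mod 23; (1|23)=+1, (15|23)=-1; (−1)^{0·1·11}·(+1)^1·(-1)^0 = +1.
v=∞: 39585 > 0 and -23 < 0  ⇒  (a,b)_∞ = +1.
v=2: v_2(a)=0, v_2(b)=-2; units ≡ 1, 1 (mod 8); ε·ε+αω+βω = 0·0+0·0+-2·0 ≡ 0  ⇒  (a,b)_2 = +1.
v=5: a=5^1·(≡3), b=5^0·(≡3) mod 5; (3|5)=-1, (3|5)=-1; (−1)^{1·0·2}·(-1)^0·(-1)^1 = -1.
(39585, -23 / ℚ) ramifies at {5, 7}: a division algebra.

[5, 7]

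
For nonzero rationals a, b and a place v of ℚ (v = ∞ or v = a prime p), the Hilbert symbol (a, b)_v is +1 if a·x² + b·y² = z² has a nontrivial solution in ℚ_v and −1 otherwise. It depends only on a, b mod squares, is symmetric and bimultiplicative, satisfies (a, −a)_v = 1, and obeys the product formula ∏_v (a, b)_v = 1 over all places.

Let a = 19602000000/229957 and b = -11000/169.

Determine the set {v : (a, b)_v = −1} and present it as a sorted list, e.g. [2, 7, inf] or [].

Mod squares: a ≡ 26, b ≡ -110. Check v ∈ {∞, 2, 3, 5, 7, 11, 13, 19}.
v=11: a=11^2·(≡4), b=11^1·(≡3) mod 11; (4|11)=+1, (3|11)=+1; (−1)^{2·1·5}·(+1)^1·(+1)^2 = +1.
v=5: a=5^6·(≡4), b=5^3·(≡3) mod 5; (4|5)=+1, (3|5)=-1; (−1)^{6·3·2}·(+1)^3·(-1)^6 = +1.
v=7: a=7^-2·(≡3), b=7^0·(≡4) mod 7; (3|7)=-1, (4|7)=+1; (−1)^{-2·0·3}·(-1)^0·(+1)^-2 = +1.
v=13: a=13^-1·(≡7), b=13^-2·(≡11) mod 13; (7|13)=-1, (11|13)=-1; (−1)^{-1·-2·6}·(-1)^-2·(-1)^-1 = -1.
v=2: v_2(a)=7, v_2(b)=3; units ≡ 5, 1 (mod 8); ε·ε+αω+βω = 0·0+7·0+3·1 ≡ 1  ⇒  (a,b)_2 = -1.
v=19: a=19^-2·(≡1), b=19^0·(≡9) mod 19; (1|19)=+1, (9|19)=+1; (−1)^{-2·0·9}·(+1)^0·(+1)^-2 = +1.
v=∞: 26 > 0 and -110 < 0  ⇒  (a,b)_∞ = +1.
v=3: a=3^4·(≡2), b=3^0·(≡1) mod 3; (2|3)=-1, (1|3)=+1; (−1)^{4·0·1}·(-1)^0·(+1)^4 = +1.
|Ram(26, -110)| = 2, even; anisotropic at {2, 13}.

[2, 13]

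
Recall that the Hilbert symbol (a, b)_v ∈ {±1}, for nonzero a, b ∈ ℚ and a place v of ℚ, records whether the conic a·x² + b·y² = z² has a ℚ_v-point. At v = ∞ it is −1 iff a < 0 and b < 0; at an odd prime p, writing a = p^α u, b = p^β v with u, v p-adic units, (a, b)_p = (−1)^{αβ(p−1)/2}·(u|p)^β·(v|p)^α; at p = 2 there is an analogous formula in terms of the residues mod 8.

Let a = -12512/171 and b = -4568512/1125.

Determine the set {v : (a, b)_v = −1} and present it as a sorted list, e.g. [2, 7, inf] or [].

[2, 5, 17, 19, 23, inf]

(a, b) ≡ (-14858, -1235) mod (ℚ^×)²; places V = {2, 3, 5, 13, 17, 19, 23, ∞}.
(a,b)_∞: sgn(-14858)=−, sgn(-1235)=−, so -1.
(a,b)_2: α=5, β=6; u≡3, v≡5 (mod 8); ε(u)ε(v)=1·0, αω(v)=5·1, βω(u)=6·1; sum ≡ 1  ⇒  -1.
(a,b)_3: α=-2, u≡1; β=-2, v≡1 (mod 3); (1|3)=+1, (1|3)=+1; sign (−1)^0·+1^-2·+1^-2 = +1.
(a,b)_23: α=1, u≡10; β=0, v≡11 (mod 23); (10|23)=-1, (11|23)=-1; sign (−1)^0·-1^0·-1^1 = -1.
(a,b)_13: α=0, u≡10; β=1, v≡10 (mod 13); (10|13)=+1, (10|13)=+1; sign (−1)^0·+1^1·+1^0 = +1.
(a,b)_19: α=-1, u≡1; β=1, v≡4 (mod 19); (1|19)=+1, (4|19)=+1; sign (−1)^1·+1^1·+1^-1 = -1.
(a,b)_17: α=1, u≡12; β=2, v≡12 (mod 17); (12|17)=-1, (12|17)=-1; sign (−1)^0·-1^2·-1^1 = -1.
(a,b)_5: α=0, u≡3; β=-3, v≡2 (mod 5); (3|5)=-1, (2|5)=-1; sign (−1)^0·-1^-3·-1^0 = -1.
|Ram(-14858, -1235)| = 6, even; anisotropic at {2, 5, 17, 19, 23, ∞}.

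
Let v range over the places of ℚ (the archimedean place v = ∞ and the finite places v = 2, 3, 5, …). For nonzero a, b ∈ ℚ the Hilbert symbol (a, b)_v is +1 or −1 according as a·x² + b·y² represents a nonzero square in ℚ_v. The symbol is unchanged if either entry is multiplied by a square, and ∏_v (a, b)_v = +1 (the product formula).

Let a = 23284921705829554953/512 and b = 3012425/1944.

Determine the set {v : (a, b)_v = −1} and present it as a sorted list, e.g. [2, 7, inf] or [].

Mod squares: a ≡ 30643314, b ≡ 4278. Check v ∈ {∞, 2, 3, 5, 7, 13, 19, 23, 29, 31}.
v=31: a=31^3·(≡16), b=31^1·(≡8) mod 31; (16|31)=+1, (8|31)=+1; (−1)^{3·1·15}·(+1)^1·(+1)^3 = -1.
v=29: a=29^1·(≡20), b=29^0·(≡21) mod 29; (20|29)=+1, (21|29)=-1; (−1)^{1·0·14}·(+1)^0·(-1)^1 = -1.
v=∞: 30643314 > 0 and 4278 > 0  ⇒  (a,b)_∞ = +1.
v=13: a=13^3·(≡5), b=13^2·(≡4) mod 13; (5|13)=-1, (4|13)=+1; (−1)^{3·2·6}·(-1)^2·(+1)^3 = +1.
v=19: a=19^3·(≡18), b=19^0·(≡18) mod 19; (18|19)=-1, (18|19)=-1; (−1)^{3·0·9}·(-1)^0·(-1)^3 = -1.
v=23: a=23^3·(≡20), b=23^1·(≡3) mod 23; (20|23)=-1, (3|23)=+1; (−1)^{3·1·11}·(-1)^1·(+1)^3 = +1.
v=5: a=5^0·(≡4), b=5^2·(≡3) mod 5; (4|5)=+1, (3|5)=-1; (−1)^{0·2·2}·(+1)^2·(-1)^0 = +1.
v=7: a=7^2·(≡4), b=7^0·(≡2) mod 7; (4|7)=+1, (2|7)=+1; (−1)^{2·0·3}·(+1)^0·(+1)^2 = +1.
v=3: a=3^1·(≡2), b=3^-5·(≡1) mod 3; (2|3)=-1, (1|3)=+1; (−1)^{1·-5·1}·(-1)^-5·(+1)^1 = +1.
v=2: v_2(a)=-9, v_2(b)=-3; units ≡ 1, 3 (mod 8); ε·ε+αω+βω = 0·1+-9·1+-3·0 ≡ 1  ⇒  (a,b)_2 = -1.
|Ram(30643314, 4278)| = 4, even; anisotropic at {2, 19, 29, 31}.

[2, 19, 29, 31]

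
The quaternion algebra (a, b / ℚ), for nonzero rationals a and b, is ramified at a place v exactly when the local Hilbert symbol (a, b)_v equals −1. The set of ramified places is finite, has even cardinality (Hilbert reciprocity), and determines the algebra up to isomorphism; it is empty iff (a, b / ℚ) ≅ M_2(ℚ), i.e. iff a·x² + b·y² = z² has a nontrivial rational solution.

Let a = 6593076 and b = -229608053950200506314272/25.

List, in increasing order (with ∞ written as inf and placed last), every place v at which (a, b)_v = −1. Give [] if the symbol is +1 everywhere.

Mod squares: a ≡ 2261, b ≡ -180642. Check v ∈ {∞, 2, 3, 5, 7, 11, 17, 19, 23}.
v=2: v_2(a)=2, v_2(b)=5; units ≡ 5, 7 (mod 8); ε·ε+αω+βω = 0·1+2·0+5·1 ≡ 1  ⇒  (a,b)_2 = -1.
v=∞: 2261 > 0 and -180642 < 0  ⇒  (a,b)_∞ = +1.
v=3: a=3^6·(≡2), b=3^17·(≡2) mod 3; (2|3)=-1, (2|3)=-1; (−1)^{6·17·1}·(-1)^17·(-1)^6 = -1.
v=11: a=11^0·(≡6), b=11^1·(≡3) mod 11; (6|11)=-1, (3|11)=+1; (−1)^{0·1·5}·(-1)^1·(+1)^0 = -1.
v=19: a=19^1·(≡7), b=19^4·(≡3) mod 19; (7|19)=+1, (3|19)=-1; (−1)^{1·4·9}·(+1)^4·(-1)^1 = -1.
v=7: a=7^1·(≡4), b=7^3·(≡3) mod 7; (4|7)=+1, (3|7)=-1; (−1)^{1·3·3}·(+1)^3·(-1)^1 = +1.
v=5: a=5^0·(≡1), b=5^-2·(≡3) mod 5; (1|5)=+1, (3|5)=-1; (−1)^{0·-2·2}·(+1)^-2·(-1)^0 = +1.
v=23: a=23^0·(≡11), b=23^1·(≡12) mod 23; (11|23)=-1, (12|23)=+1; (−1)^{0·1·11}·(-1)^1·(+1)^0 = -1.
v=17: a=17^1·(≡7), b=17^3·(≡13) mod 17; (7|17)=-1, (13|17)=+1; (−1)^{1·3·8}·(-1)^3·(+1)^1 = -1.
Ram(2261, -180642) = {2, 3, 11, 17, 19, 23}; no ℚ_2-point on the conic.

[2, 3, 11, 17, 19, 23]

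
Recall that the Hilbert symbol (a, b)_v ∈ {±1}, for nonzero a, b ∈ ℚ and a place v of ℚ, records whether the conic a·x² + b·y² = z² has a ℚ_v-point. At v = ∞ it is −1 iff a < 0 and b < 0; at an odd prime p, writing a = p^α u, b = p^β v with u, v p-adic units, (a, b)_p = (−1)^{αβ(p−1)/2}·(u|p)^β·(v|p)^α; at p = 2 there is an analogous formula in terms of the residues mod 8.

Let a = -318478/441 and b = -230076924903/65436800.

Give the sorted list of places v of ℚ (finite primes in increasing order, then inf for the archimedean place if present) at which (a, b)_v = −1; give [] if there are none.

Mod squares: a ≡ -1102, b ≡ -44574. Check v ∈ {∞, 2, 3, 5, 7, 11, 13, 17, 19, 23, 29}.
v=7: a=7^-2·(≡4), b=7^2·(≡1) mod 7; (4|7)=+1, (1|7)=+1; (−1)^{-2·2·3}·(+1)^2·(+1)^-2 = +1.
v=∞: -1102 < 0 and -44574 < 0  ⇒  (a,b)_∞ = -1.
v=17: a=17^2·(≡14), b=17^3·(≡1) mod 17; (14|17)=-1, (1|17)=+1; (−1)^{2·3·8}·(-1)^3·(+1)^2 = -1.
v=23: a=23^0·(≡18), b=23^1·(≡10) mod 23; (18|23)=+1, (10|23)=-1; (−1)^{0·1·11}·(+1)^1·(-1)^0 = +1.
v=11: a=11^0·(≡5), b=11^-2·(≡3) mod 11; (5|11)=+1, (3|11)=+1; (−1)^{0·-2·5}·(+1)^-2·(+1)^0 = +1.
v=3: a=3^-2·(≡2), b=3^7·(≡1) mod 3; (2|3)=-1, (1|3)=+1; (−1)^{-2·7·1}·(-1)^7·(+1)^-2 = -1.
v=19: a=19^1·(≡18), b=19^1·(≡10) mod 19; (18|19)=-1, (10|19)=-1; (−1)^{1·1·9}·(-1)^1·(-1)^1 = -1.
v=29: a=29^1·(≡16), b=29^0·(≡1) mod 29; (16|29)=+1, (1|29)=+1; (−1)^{1·0·14}·(+1)^0·(+1)^1 = +1.
v=2: v_2(a)=1, v_2(b)=-7; units ≡ 1, 1 (mod 8); ε·ε+αω+βω = 0·0+1·0+-7·0 ≡ 0  ⇒  (a,b)_2 = +1.
v=5: a=5^0·(≡2), b=5^-2·(≡1) mod 5; (2|5)=-1, (1|5)=+1; (−1)^{0·-2·2}·(-1)^-2·(+1)^0 = +1.
v=13: a=13^0·(≡4), b=13^-2·(≡4) mod 13; (4|13)=+1, (4|13)=+1; (−1)^{0·-2·6}·(+1)^-2·(+1)^0 = +1.
|Ram(-1102, -44574)| = 4, even; anisotropic at {3, 17, 19, ∞}.

[3, 17, 19, inf]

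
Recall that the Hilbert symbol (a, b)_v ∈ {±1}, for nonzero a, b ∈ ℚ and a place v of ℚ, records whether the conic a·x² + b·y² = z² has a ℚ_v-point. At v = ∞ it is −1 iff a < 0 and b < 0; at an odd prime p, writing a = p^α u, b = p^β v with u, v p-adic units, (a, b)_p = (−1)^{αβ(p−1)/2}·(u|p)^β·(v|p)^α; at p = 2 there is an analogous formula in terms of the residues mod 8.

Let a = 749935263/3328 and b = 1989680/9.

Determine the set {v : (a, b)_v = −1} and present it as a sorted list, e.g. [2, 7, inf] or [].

Mod squares: a ≡ 51051, b ≡ 124355. Check v ∈ {∞, 2, 3, 5, 7, 11, 13, 17, 19, 23}.
v=13: a=13^-1·(≡10), b=13^0·(≡12) mod 13; (10|13)=+1, (12|13)=+1; (−1)^{-1·0·6}·(+1)^0·(+1)^-1 = +1.
v=19: a=19^2·(≡6), b=19^1·(≡16) mod 19; (6|19)=+1, (16|19)=+1; (−1)^{2·1·9}·(+1)^1·(+1)^2 = +1.
v=7: a=7^1·(≡3), b=7^1·(≡6) mod 7; (3|7)=-1, (6|7)=-1; (−1)^{1·1·3}·(-1)^1·(-1)^1 = -1.
v=5: a=5^0·(≡1), b=5^1·(≡4) mod 5; (1|5)=+1, (4|5)=+1; (−1)^{0·1·2}·(+1)^1·(+1)^0 = +1.
v=∞: 51051 > 0 and 124355 > 0  ⇒  (a,b)_∞ = +1.
v=17: a=17^1·(≡14), b=17^1·(≡7) mod 17; (14|17)=-1, (7|17)=-1; (−1)^{1·1·8}·(-1)^1·(-1)^1 = +1.
v=3: a=3^1·(≡1), b=3^-2·(≡2) mod 3; (1|3)=+1, (2|3)=-1; (−1)^{1·-2·1}·(+1)^-2·(-1)^1 = -1.
v=11: a=11^1·(≡2), b=11^1·(≡2) mod 11; (2|11)=-1, (2|11)=-1; (−1)^{1·1·5}·(-1)^1·(-1)^1 = -1.
v=23: a=23^2·(≡17), b=23^0·(≡20) mod 23; (17|23)=-1, (20|23)=-1; (−1)^{2·0·11}·(-1)^0·(-1)^2 = +1.
v=2: v_2(a)=-8, v_2(b)=4; units ≡ 3, 3 (mod 8); ε·ε+αω+βω = 1·1+-8·1+4·1 ≡ 1  ⇒  (a,b)_2 = -1.
(51051, 124355 / ℚ) ramifies at {2, 3, 7, 11}: a division algebra.

[2, 3, 7, 11]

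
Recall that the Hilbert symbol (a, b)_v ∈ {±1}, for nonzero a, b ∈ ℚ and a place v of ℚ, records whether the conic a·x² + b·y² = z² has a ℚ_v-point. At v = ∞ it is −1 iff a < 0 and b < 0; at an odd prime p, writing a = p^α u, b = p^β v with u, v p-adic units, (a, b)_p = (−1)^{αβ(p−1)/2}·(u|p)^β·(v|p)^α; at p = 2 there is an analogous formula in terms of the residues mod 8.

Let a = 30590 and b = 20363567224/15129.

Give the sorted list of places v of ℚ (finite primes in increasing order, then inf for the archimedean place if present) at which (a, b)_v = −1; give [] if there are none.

[2, 7]

(a, b) ≡ (30590, 79534) mod (ℚ^×)²; places V = {2, 3, 5, 7, 11, 13, 19, 23, 41, ∞}.
(a,b)_41: α=0, u≡4; β=-2, v≡6 (mod 41); (4|41)=+1, (6|41)=-1; sign (−1)^0·+1^-2·-1^0 = +1.
(a,b)_13: α=0, u≡1; β=1, v≡6 (mod 13); (1|13)=+1, (6|13)=-1; sign (−1)^0·+1^1·-1^0 = +1.
(a,b)_3: α=0, u≡2; β=-2, v≡1 (mod 3); (2|3)=-1, (1|3)=+1; sign (−1)^0·-1^-2·+1^0 = +1.
(a,b)_7: α=1, u≡2; β=1, v≡2 (mod 7); (2|7)=+1, (2|7)=+1; sign (−1)^1·+1^1·+1^1 = -1.
(a,b)_2: α=1, β=3; u≡7, v≡7 (mod 8); ε(u)ε(v)=1·1, αω(v)=1·0, βω(u)=3·0; sum ≡ 1  ⇒  -1.
(a,b)_11: α=0, u≡10; β=2, v≡4 (mod 11); (10|11)=-1, (4|11)=+1; sign (−1)^0·-1^2·+1^0 = +1.
(a,b)_23: α=1, u≡19; β=3, v≡3 (mod 23); (19|23)=-1, (3|23)=+1; sign (−1)^1·-1^3·+1^1 = +1.
(a,b)_∞: sgn(30590)=+, sgn(79534)=+, so +1.
(a,b)_5: α=1, u≡3; β=0, v≡1 (mod 5); (3|5)=-1, (1|5)=+1; sign (−1)^0·-1^0·+1^1 = +1.
(a,b)_19: α=1, u≡14; β=1, v≡17 (mod 19); (14|19)=-1, (17|19)=+1; sign (−1)^1·-1^1·+1^1 = +1.
Ram(30590, 79534) = {2, 7}; no ℚ_2-point on the conic.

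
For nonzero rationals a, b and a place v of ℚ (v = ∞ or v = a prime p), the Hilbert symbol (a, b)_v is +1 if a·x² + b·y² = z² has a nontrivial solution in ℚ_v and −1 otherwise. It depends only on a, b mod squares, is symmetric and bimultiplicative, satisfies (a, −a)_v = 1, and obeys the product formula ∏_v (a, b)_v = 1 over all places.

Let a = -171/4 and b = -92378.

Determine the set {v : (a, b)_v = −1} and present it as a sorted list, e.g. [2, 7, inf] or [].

[2, 13, 19, inf]

(a, b) ≡ (-19, -92378) mod (ℚ^×)²; places V = {2, 3, 11, 13, 17, 19, ∞}.
(a,b)_2: α=-2, β=1; u≡5, v≡3 (mod 8); ε(u)ε(v)=0·1, αω(v)=-2·1, βω(u)=1·1; sum ≡ 1  ⇒  -1.
(a,b)_3: α=2, u≡2; β=0, v≡1 (mod 3); (2|3)=-1, (1|3)=+1; sign (−1)^0·-1^0·+1^2 = +1.
(a,b)_13: α=0, u≡6; β=1, v≡5 (mod 13); (6|13)=-1, (5|13)=-1; sign (−1)^0·-1^1·-1^0 = -1.
(a,b)_11: α=0, u≡4; β=1, v≡6 (mod 11); (4|11)=+1, (6|11)=-1; sign (−1)^0·+1^1·-1^0 = +1.
(a,b)_∞: sgn(-19)=−, sgn(-92378)=−, so -1.
(a,b)_19: α=1, u≡12; β=1, v≡2 (mod 19); (12|19)=-1, (2|19)=-1; sign (−1)^1·-1^1·-1^1 = -1.
(a,b)_17: α=0, u≡4; β=1, v≡6 (mod 17); (4|17)=+1, (6|17)=-1; sign (−1)^0·+1^1·-1^0 = +1.
(-19, -92378 / ℚ) ramifies at {2, 13, 19, ∞}: a division algebra.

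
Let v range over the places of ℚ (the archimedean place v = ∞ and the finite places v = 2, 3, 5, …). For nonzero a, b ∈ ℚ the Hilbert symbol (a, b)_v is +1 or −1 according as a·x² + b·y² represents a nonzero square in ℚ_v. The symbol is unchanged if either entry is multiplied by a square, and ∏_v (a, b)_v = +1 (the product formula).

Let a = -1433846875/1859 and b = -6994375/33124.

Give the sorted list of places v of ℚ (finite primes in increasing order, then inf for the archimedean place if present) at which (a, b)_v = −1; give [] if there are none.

[11, inf]

Mod squares: a ≡ -69905, b ≡ -31. Check v ∈ {∞, 2, 5, 7, 11, 13, 19, 31, 41}.
v=31: a=31^1·(≡9), b=31^1·(≡17) mod 31; (9|31)=+1, (17|31)=-1; (−1)^{1·1·15}·(+1)^1·(-1)^1 = +1.
v=11: a=11^-1·(≡3), b=11^0·(≡10) mod 11; (3|11)=+1, (10|11)=-1; (−1)^{-1·0·5}·(+1)^0·(-1)^-1 = -1.
v=7: a=7^0·(≡2), b=7^-2·(≡1) mod 7; (2|7)=+1, (1|7)=+1; (−1)^{0·-2·3}·(+1)^-2·(+1)^0 = +1.
v=13: a=13^-2·(≡3), b=13^-2·(≡2) mod 13; (3|13)=+1, (2|13)=-1; (−1)^{-2·-2·6}·(+1)^-2·(-1)^-2 = +1.
v=2: v_2(a)=0, v_2(b)=-2; units ≡ 7, 1 (mod 8); ε·ε+αω+βω = 1·0+0·0+-2·0 ≡ 0  ⇒  (a,b)_2 = +1.
v=∞: -69905 < 0 and -31 < 0  ⇒  (a,b)_∞ = -1.
v=19: a=19^2·(≡13), b=19^2·(≡17) mod 19; (13|19)=-1, (17|19)=+1; (−1)^{2·2·9}·(-1)^2·(+1)^2 = +1.
v=5: a=5^5·(≡1), b=5^4·(≡1) mod 5; (1|5)=+1, (1|5)=+1; (−1)^{5·4·2}·(+1)^4·(+1)^5 = +1.
v=41: a=41^1·(≡13), b=41^0·(≡36) mod 41; (13|41)=-1, (36|41)=+1; (−1)^{1·0·20}·(-1)^0·(+1)^1 = +1.
Ram(-69905, -31) = {11, ∞}; no ℚ_11-point on the conic.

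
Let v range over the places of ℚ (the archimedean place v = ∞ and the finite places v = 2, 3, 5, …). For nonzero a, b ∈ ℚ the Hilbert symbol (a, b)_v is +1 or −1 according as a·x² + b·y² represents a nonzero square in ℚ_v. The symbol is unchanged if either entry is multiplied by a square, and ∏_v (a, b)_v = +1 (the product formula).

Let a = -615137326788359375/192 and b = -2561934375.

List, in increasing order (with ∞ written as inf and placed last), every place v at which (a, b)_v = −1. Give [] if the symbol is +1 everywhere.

Mod squares: a ≡ -1365, b ≡ -55. Check v ∈ {∞, 2, 3, 5, 7, 11, 13, 17}.
v=∞: -1365 < 0 and -55 < 0  ⇒  (a,b)_∞ = -1.
v=11: a=11^6·(≡7), b=11^1·(≡7) mod 11; (7|11)=-1, (7|11)=-1; (−1)^{6·1·5}·(-1)^1·(-1)^6 = -1.
v=17: a=17^2·(≡11), b=17^0·(≡16) mod 17; (11|17)=-1, (16|17)=+1; (−1)^{2·0·8}·(-1)^0·(+1)^2 = +1.
v=7: a=7^1·(≡1), b=7^2·(≡4) mod 7; (1|7)=+1, (4|7)=+1; (−1)^{1·2·3}·(+1)^2·(+1)^1 = +1.
v=3: a=3^-1·(≡1), b=3^2·(≡2) mod 3; (1|3)=+1, (2|3)=-1; (−1)^{-1·2·1}·(+1)^2·(-1)^-1 = -1.
v=5: a=5^7·(≡2), b=5^5·(≡1) mod 5; (2|5)=-1, (1|5)=+1; (−1)^{7·5·2}·(-1)^5·(+1)^7 = -1.
v=2: v_2(a)=-6, v_2(b)=0; units ≡ 3, 1 (mod 8); ε·ε+αω+βω = 1·0+-6·0+0·1 ≡ 0  ⇒  (a,b)_2 = +1.
v=13: a=13^3·(≡9), b=13^2·(≡3) mod 13; (9|13)=+1, (3|13)=+1; (−1)^{3·2·6}·(+1)^2·(+1)^3 = +1.
(-1365, -55 / ℚ) ramifies at {3, 5, 11, ∞}: a division algebra.

[3, 5, 11, inf]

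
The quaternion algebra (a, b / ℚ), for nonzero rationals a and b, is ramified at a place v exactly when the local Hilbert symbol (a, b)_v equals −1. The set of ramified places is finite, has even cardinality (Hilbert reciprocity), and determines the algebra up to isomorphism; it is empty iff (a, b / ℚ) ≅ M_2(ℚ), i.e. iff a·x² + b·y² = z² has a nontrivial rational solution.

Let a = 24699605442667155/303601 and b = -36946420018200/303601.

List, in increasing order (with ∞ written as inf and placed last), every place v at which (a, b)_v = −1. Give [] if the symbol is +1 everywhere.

[2, 5, 11, 17]

(a, b) ≡ (12155, -22) mod (ℚ^×)²; places V = {2, 3, 5, 7, 11, 13, 17, 19, 29, ∞}.
(a,b)_17: α=3, u≡2; β=2, v≡10 (mod 17); (2|17)=+1, (10|17)=-1; sign (−1)^0·+1^2·-1^3 = -1.
(a,b)_5: α=1, u≡1; β=2, v≡2 (mod 5); (1|5)=+1, (2|5)=-1; sign (−1)^0·+1^2·-1^1 = -1.
(a,b)_∞: sgn(12155)=+, sgn(-22)=−, so +1.
(a,b)_29: α=-2, u≡20; β=-2, v≡4 (mod 29); (20|29)=+1, (4|29)=+1; sign (−1)^0·+1^-2·+1^-2 = +1.
(a,b)_19: α=-2, u≡8; β=-2, v≡17 (mod 19); (8|19)=-1, (17|19)=+1; sign (−1)^0·-1^-2·+1^-2 = +1.
(a,b)_7: α=2, u≡6; β=2, v≡5 (mod 7); (6|7)=-1, (5|7)=-1; sign (−1)^0·-1^2·-1^2 = +1.
(a,b)_13: α=1, u≡1; β=0, v≡4 (mod 13); (1|13)=+1, (4|13)=+1; sign (−1)^0·+1^0·+1^1 = +1.
(a,b)_11: α=7, u≡3; β=5, v≡1 (mod 11); (3|11)=+1, (1|11)=+1; sign (−1)^1·+1^5·+1^7 = -1.
(a,b)_2: α=0, β=3; u≡3, v≡5 (mod 8); ε(u)ε(v)=1·0, αω(v)=0·1, βω(u)=3·1; sum ≡ 1  ⇒  -1.
(a,b)_3: α=4, u≡2; β=4, v≡2 (mod 3); (2|3)=-1, (2|3)=-1; sign (−1)^0·-1^4·-1^4 = +1.
Ram(12155, -22) = {2, 5, 11, 17}; no ℚ_2-point on the conic.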